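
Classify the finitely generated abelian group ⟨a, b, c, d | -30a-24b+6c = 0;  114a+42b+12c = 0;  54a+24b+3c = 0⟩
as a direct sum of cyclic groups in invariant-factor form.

Answer: M ≅ ℤ^1 ⊕ ℤ/3 ⊕ ℤ/6 ⊕ ℤ/18

Derivation:
rank_ℚ(R)=3; free=4−3=1
SNF(R) diag = [3, 6, 18] → torsion [3, 6, 18]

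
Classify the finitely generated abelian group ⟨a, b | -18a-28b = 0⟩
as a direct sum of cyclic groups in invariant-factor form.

Answer: M ≅ ℤ^1 ⊕ ℤ/2

Derivation:
rank_ℚ(R)=1; free=2−1=1
SNF(R) diag = [2] → torsion [2]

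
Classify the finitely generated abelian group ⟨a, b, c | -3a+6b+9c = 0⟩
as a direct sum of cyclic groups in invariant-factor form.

rank_ℚ(R)=1; free=3−1=2
SNF(R) diag = [3] → torsion [3]

Answer: M ≅ ℤ^2 ⊕ ℤ/3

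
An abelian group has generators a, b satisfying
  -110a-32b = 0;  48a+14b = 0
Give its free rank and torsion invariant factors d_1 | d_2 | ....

rank_ℚ(R)=2; free=2−2=0
SNF(R) diag = [2, 2] → torsion [2, 2]

Answer: M ≅ ℤ/2 ⊕ ℤ/2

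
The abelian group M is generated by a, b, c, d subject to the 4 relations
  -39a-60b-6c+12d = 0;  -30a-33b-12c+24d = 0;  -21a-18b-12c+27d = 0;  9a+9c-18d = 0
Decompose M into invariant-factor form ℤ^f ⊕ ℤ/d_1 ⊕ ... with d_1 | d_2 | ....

rank_ℚ(R)=4; free=4−4=0
SNF(R) diag = [3, 3, 3, 9] → torsion [3, 3, 3, 9]

Answer: M ≅ ℤ/3 ⊕ ℤ/3 ⊕ ℤ/3 ⊕ ℤ/9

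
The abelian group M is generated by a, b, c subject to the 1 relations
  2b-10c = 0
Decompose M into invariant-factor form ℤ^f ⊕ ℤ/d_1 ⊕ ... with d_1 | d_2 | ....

rank_ℚ(R)=1; free=3−1=2
SNF(R) diag = [2] → torsion [2]

Answer: M ≅ ℤ^2 ⊕ ℤ/2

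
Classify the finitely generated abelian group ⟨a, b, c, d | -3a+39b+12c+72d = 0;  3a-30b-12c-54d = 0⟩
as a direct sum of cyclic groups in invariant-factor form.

Answer: M ≅ ℤ^2 ⊕ ℤ/3 ⊕ ℤ/9

Derivation:
rank_ℚ(R)=2; free=4−2=2
SNF(R) diag = [3, 9] → torsion [3, 9]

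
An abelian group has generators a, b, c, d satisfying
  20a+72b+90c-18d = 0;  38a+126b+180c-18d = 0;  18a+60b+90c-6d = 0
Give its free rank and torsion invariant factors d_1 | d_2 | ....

Answer: M ≅ ℤ^1 ⊕ ℤ/2 ⊕ ℤ/6 ⊕ ℤ/18

Derivation:
rank_ℚ(R)=3; free=4−3=1
SNF(R) diag = [2, 6, 18] → torsion [2, 6, 18]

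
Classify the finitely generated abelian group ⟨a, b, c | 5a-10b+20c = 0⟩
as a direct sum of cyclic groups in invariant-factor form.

rank_ℚ(R)=1; free=3−1=2
SNF(R) diag = [5] → torsion [5]

Answer: M ≅ ℤ^2 ⊕ ℤ/5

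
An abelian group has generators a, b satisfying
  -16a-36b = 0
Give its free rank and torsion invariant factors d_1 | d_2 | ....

rank_ℚ(R)=1; free=2−1=1
SNF(R) diag = [4] → torsion [4]

Answer: M ≅ ℤ^1 ⊕ ℤ/4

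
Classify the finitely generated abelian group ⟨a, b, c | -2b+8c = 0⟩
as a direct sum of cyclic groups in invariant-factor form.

rank_ℚ(R)=1; free=3−1=2
SNF(R) diag = [2] → torsion [2]

Answer: M ≅ ℤ^2 ⊕ ℤ/2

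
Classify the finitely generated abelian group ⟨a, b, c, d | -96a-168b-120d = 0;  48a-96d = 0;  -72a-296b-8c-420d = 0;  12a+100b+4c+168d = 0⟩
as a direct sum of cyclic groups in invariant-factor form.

Answer: M ≅ ℤ/4 ⊕ ℤ/12 ⊕ ℤ/24 ⊕ ℤ/48

Derivation:
rank_ℚ(R)=4; free=4−4=0
SNF(R) diag = [4, 12, 24, 48] → torsion [4, 12, 24, 48]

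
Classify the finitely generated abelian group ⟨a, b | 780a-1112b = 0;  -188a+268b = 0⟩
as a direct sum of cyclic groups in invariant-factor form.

Answer: M ≅ ℤ/4 ⊕ ℤ/4

Derivation:
rank_ℚ(R)=2; free=2−2=0
SNF(R) diag = [4, 4] → torsion [4, 4]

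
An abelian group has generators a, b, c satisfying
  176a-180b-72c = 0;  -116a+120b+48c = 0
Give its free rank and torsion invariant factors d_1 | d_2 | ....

rank_ℚ(R)=2; free=3−2=1
SNF(R) diag = [4, 12] → torsion [4, 12]

Answer: M ≅ ℤ^1 ⊕ ℤ/4 ⊕ ℤ/12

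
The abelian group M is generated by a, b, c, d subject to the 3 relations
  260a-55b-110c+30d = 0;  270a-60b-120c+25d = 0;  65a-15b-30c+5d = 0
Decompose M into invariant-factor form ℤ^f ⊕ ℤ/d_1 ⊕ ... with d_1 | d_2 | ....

Answer: M ≅ ℤ^1 ⊕ ℤ/5 ⊕ ℤ/5 ⊕ ℤ/5

Derivation:
rank_ℚ(R)=3; free=4−3=1
SNF(R) diag = [5, 5, 5] → torsion [5, 5, 5]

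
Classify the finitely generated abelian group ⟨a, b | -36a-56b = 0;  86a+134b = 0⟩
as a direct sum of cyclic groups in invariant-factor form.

rank_ℚ(R)=2; free=2−2=0
SNF(R) diag = [2, 4] → torsion [2, 4]

Answer: M ≅ ℤ/2 ⊕ ℤ/4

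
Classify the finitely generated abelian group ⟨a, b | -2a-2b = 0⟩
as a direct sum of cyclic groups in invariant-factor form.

Answer: M ≅ ℤ^1 ⊕ ℤ/2

Derivation:
rank_ℚ(R)=1; free=2−1=1
SNF(R) diag = [2] → torsion [2]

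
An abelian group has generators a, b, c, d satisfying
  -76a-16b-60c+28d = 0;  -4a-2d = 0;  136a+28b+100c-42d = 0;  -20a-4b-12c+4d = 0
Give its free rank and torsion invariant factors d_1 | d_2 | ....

rank_ℚ(R)=4; free=4−4=0
SNF(R) diag = [2, 4, 4, 8] → torsion [2, 4, 4, 8]

Answer: M ≅ ℤ/2 ⊕ ℤ/4 ⊕ ℤ/4 ⊕ ℤ/8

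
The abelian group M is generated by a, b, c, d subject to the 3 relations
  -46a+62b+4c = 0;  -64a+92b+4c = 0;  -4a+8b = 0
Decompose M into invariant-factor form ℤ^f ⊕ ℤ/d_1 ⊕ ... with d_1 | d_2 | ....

Answer: M ≅ ℤ^1 ⊕ ℤ/2 ⊕ ℤ/4 ⊕ ℤ/12

Derivation:
rank_ℚ(R)=3; free=4−3=1
SNF(R) diag = [2, 4, 12] → torsion [2, 4, 12]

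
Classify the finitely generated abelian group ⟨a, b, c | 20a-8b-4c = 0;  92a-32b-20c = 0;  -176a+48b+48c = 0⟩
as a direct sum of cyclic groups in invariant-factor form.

Answer: M ≅ ℤ/4 ⊕ ℤ/8 ⊕ ℤ/16

Derivation:
rank_ℚ(R)=3; free=3−3=0
SNF(R) diag = [4, 8, 16] → torsion [4, 8, 16]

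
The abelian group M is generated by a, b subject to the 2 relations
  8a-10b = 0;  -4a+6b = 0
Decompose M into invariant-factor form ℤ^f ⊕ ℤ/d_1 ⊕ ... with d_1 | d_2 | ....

Answer: M ≅ ℤ/2 ⊕ ℤ/4

Derivation:
rank_ℚ(R)=2; free=2−2=0
SNF(R) diag = [2, 4] → torsion [2, 4]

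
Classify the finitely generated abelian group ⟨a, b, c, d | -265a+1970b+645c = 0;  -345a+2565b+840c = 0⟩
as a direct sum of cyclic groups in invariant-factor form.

rank_ℚ(R)=2; free=4−2=2
SNF(R) diag = [5, 15] → torsion [5, 15]

Answer: M ≅ ℤ^2 ⊕ ℤ/5 ⊕ ℤ/15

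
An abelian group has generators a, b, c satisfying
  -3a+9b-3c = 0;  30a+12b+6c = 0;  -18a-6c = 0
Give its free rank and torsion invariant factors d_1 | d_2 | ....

Answer: M ≅ ℤ/3 ⊕ ℤ/6 ⊕ ℤ/12

Derivation:
rank_ℚ(R)=3; free=3−3=0
SNF(R) diag = [3, 6, 12] → torsion [3, 6, 12]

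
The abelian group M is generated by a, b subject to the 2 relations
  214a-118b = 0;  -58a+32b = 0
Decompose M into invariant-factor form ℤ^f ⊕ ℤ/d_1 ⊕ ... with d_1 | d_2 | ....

Answer: M ≅ ℤ/2 ⊕ ℤ/2

Derivation:
rank_ℚ(R)=2; free=2−2=0
SNF(R) diag = [2, 2] → torsion [2, 2]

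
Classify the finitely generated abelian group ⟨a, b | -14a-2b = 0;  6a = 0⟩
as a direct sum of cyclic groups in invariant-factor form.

Answer: M ≅ ℤ/2 ⊕ ℤ/6

Derivation:
rank_ℚ(R)=2; free=2−2=0
SNF(R) diag = [2, 6] → torsion [2, 6]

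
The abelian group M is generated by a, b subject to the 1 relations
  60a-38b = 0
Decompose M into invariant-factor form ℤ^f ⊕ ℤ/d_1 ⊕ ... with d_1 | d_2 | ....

rank_ℚ(R)=1; free=2−1=1
SNF(R) diag = [2] → torsion [2]

Answer: M ≅ ℤ^1 ⊕ ℤ/2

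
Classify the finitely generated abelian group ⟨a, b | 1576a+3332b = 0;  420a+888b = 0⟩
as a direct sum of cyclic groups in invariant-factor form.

rank_ℚ(R)=2; free=2−2=0
SNF(R) diag = [4, 12] → torsion [4, 12]

Answer: M ≅ ℤ/4 ⊕ ℤ/12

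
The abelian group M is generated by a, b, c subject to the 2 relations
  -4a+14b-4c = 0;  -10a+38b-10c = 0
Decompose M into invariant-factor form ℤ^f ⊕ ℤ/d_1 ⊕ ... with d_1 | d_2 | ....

rank_ℚ(R)=2; free=3−2=1
SNF(R) diag = [2, 6] → torsion [2, 6]

Answer: M ≅ ℤ^1 ⊕ ℤ/2 ⊕ ℤ/6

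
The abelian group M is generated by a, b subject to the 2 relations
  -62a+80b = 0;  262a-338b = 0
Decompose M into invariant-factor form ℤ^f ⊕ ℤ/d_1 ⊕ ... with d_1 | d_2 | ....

Answer: M ≅ ℤ/2 ⊕ ℤ/2

Derivation:
rank_ℚ(R)=2; free=2−2=0
SNF(R) diag = [2, 2] → torsion [2, 2]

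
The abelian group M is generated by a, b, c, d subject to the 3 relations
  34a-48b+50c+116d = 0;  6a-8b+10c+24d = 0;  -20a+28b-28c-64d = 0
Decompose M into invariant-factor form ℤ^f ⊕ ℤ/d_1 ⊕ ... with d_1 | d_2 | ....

Answer: M ≅ ℤ^1 ⊕ ℤ/2 ⊕ ℤ/4 ⊕ ℤ/4

Derivation:
rank_ℚ(R)=3; free=4−3=1
SNF(R) diag = [2, 4, 4] → torsion [2, 4, 4]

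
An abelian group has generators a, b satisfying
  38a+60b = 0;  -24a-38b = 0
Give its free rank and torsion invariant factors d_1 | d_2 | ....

rank_ℚ(R)=2; free=2−2=0
SNF(R) diag = [2, 2] → torsion [2, 2]

Answer: M ≅ ℤ/2 ⊕ ℤ/2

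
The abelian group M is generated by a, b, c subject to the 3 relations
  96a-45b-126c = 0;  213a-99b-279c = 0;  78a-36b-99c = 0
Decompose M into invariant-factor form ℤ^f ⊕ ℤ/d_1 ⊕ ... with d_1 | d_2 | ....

rank_ℚ(R)=3; free=3−3=0
SNF(R) diag = [3, 9, 9] → torsion [3, 9, 9]

Answer: M ≅ ℤ/3 ⊕ ℤ/9 ⊕ ℤ/9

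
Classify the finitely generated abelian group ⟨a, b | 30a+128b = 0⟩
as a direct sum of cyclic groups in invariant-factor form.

rank_ℚ(R)=1; free=2−1=1
SNF(R) diag = [2] → torsion [2]

Answer: M ≅ ℤ^1 ⊕ ℤ/2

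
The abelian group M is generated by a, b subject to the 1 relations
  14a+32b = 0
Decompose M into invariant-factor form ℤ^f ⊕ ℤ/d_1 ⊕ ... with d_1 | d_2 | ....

rank_ℚ(R)=1; free=2−1=1
SNF(R) diag = [2] → torsion [2]

Answer: M ≅ ℤ^1 ⊕ ℤ/2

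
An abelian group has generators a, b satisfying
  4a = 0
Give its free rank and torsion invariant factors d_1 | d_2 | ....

rank_ℚ(R)=1; free=2−1=1
SNF(R) diag = [4] → torsion [4]

Answer: M ≅ ℤ^1 ⊕ ℤ/4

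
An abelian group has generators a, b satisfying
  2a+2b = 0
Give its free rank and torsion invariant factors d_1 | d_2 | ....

Answer: M ≅ ℤ^1 ⊕ ℤ/2

Derivation:
rank_ℚ(R)=1; free=2−1=1
SNF(R) diag = [2] → torsion [2]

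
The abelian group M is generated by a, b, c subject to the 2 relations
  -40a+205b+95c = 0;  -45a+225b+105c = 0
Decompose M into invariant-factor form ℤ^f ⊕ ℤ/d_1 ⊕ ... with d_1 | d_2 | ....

Answer: M ≅ ℤ^1 ⊕ ℤ/5 ⊕ ℤ/15

Derivation:
rank_ℚ(R)=2; free=3−2=1
SNF(R) diag = [5, 15] → torsion [5, 15]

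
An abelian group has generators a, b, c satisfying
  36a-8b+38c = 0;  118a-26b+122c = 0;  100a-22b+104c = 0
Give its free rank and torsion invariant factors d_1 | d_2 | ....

Answer: M ≅ ℤ/2 ⊕ ℤ/2 ⊕ ℤ/2

Derivation:
rank_ℚ(R)=3; free=3−3=0
SNF(R) diag = [2, 2, 2] → torsion [2, 2, 2]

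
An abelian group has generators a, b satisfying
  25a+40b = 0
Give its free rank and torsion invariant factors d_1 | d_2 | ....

rank_ℚ(R)=1; free=2−1=1
SNF(R) diag = [5] → torsion [5]

Answer: M ≅ ℤ^1 ⊕ ℤ/5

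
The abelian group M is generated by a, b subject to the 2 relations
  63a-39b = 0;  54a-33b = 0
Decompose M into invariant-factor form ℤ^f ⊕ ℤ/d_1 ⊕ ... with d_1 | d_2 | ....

rank_ℚ(R)=2; free=2−2=0
SNF(R) diag = [3, 9] → torsion [3, 9]

Answer: M ≅ ℤ/3 ⊕ ℤ/9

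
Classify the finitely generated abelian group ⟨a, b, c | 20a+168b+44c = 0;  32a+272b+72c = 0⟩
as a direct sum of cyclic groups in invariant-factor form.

Answer: M ≅ ℤ^1 ⊕ ℤ/4 ⊕ ℤ/8

Derivation:
rank_ℚ(R)=2; free=3−2=1
SNF(R) diag = [4, 8] → torsion [4, 8]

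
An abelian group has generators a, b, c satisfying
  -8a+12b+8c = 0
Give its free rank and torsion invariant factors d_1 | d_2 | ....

Answer: M ≅ ℤ^2 ⊕ ℤ/4

Derivation:
rank_ℚ(R)=1; free=3−1=2
SNF(R) diag = [4] → torsion [4]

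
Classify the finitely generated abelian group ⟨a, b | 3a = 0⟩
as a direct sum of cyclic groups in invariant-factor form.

rank_ℚ(R)=1; free=2−1=1
SNF(R) diag = [3] → torsion [3]

Answer: M ≅ ℤ^1 ⊕ ℤ/3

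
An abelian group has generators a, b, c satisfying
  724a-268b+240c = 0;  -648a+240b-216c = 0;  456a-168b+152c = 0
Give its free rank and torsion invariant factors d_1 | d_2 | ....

rank_ℚ(R)=3; free=3−3=0
SNF(R) diag = [4, 8, 24] → torsion [4, 8, 24]

Answer: M ≅ ℤ/4 ⊕ ℤ/8 ⊕ ℤ/24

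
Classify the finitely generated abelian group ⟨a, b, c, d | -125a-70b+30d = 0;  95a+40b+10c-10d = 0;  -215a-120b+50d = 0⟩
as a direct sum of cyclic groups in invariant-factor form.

Answer: M ≅ ℤ^1 ⊕ ℤ/5 ⊕ ℤ/10 ⊕ ℤ/10

Derivation:
rank_ℚ(R)=3; free=4−3=1
SNF(R) diag = [5, 10, 10] → torsion [5, 10, 10]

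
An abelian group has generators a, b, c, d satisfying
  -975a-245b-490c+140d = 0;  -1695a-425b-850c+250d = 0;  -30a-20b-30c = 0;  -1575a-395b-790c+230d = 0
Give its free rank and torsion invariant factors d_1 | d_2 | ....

rank_ℚ(R)=4; free=4−4=0
SNF(R) diag = [5, 10, 10, 30] → torsion [5, 10, 10, 30]

Answer: M ≅ ℤ/5 ⊕ ℤ/10 ⊕ ℤ/10 ⊕ ℤ/30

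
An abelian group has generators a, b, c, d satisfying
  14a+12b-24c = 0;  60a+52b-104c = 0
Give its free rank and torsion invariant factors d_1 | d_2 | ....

Answer: M ≅ ℤ^2 ⊕ ℤ/2 ⊕ ℤ/4

Derivation:
rank_ℚ(R)=2; free=4−2=2
SNF(R) diag = [2, 4] → torsion [2, 4]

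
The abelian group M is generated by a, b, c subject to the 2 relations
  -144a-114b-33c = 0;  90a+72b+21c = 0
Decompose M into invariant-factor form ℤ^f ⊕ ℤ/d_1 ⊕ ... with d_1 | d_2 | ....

Answer: M ≅ ℤ^1 ⊕ ℤ/3 ⊕ ℤ/6

Derivation:
rank_ℚ(R)=2; free=3−2=1
SNF(R) diag = [3, 6] → torsion [3, 6]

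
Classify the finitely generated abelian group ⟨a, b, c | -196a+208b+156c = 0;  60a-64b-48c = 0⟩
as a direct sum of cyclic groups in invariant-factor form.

rank_ℚ(R)=2; free=3−2=1
SNF(R) diag = [4, 4] → torsion [4, 4]

Answer: M ≅ ℤ^1 ⊕ ℤ/4 ⊕ ℤ/4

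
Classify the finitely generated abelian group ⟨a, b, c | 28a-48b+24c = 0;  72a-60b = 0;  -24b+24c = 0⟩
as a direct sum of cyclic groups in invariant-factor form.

rank_ℚ(R)=3; free=3−3=0
SNF(R) diag = [4, 12, 24] → torsion [4, 12, 24]

Answer: M ≅ ℤ/4 ⊕ ℤ/12 ⊕ ℤ/24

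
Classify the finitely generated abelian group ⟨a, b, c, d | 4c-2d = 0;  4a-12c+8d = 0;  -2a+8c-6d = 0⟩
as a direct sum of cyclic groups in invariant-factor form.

rank_ℚ(R)=3; free=4−3=1
SNF(R) diag = [2, 2, 4] → torsion [2, 2, 4]

Answer: M ≅ ℤ^1 ⊕ ℤ/2 ⊕ ℤ/2 ⊕ ℤ/4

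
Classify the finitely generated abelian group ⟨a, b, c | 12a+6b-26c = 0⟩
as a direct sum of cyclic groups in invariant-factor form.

rank_ℚ(R)=1; free=3−1=2
SNF(R) diag = [2] → torsion [2]

Answer: M ≅ ℤ^2 ⊕ ℤ/2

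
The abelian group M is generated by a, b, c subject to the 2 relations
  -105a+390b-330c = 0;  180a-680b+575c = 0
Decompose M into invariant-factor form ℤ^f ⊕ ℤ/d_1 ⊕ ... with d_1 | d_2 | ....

rank_ℚ(R)=2; free=3−2=1
SNF(R) diag = [5, 15] → torsion [5, 15]

Answer: M ≅ ℤ^1 ⊕ ℤ/5 ⊕ ℤ/15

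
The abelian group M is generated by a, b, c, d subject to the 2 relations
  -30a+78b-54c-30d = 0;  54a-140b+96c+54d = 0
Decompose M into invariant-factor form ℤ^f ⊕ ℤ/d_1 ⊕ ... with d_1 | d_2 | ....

rank_ℚ(R)=2; free=4−2=2
SNF(R) diag = [2, 6] → torsion [2, 6]

Answer: M ≅ ℤ^2 ⊕ ℤ/2 ⊕ ℤ/6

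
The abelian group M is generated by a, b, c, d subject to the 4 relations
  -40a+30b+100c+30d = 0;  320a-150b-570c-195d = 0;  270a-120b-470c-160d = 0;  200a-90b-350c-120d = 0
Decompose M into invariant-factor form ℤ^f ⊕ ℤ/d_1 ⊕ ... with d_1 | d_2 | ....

rank_ℚ(R)=4; free=4−4=0
SNF(R) diag = [5, 10, 10, 30] → torsion [5, 10, 10, 30]

Answer: M ≅ ℤ/5 ⊕ ℤ/10 ⊕ ℤ/10 ⊕ ℤ/30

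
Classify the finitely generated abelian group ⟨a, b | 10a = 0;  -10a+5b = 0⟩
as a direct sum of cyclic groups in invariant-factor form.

rank_ℚ(R)=2; free=2−2=0
SNF(R) diag = [5, 10] → torsion [5, 10]

Answer: M ≅ ℤ/5 ⊕ ℤ/10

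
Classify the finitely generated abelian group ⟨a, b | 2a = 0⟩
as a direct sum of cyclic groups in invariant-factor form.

rank_ℚ(R)=1; free=2−1=1
SNF(R) diag = [2] → torsion [2]

Answer: M ≅ ℤ^1 ⊕ ℤ/2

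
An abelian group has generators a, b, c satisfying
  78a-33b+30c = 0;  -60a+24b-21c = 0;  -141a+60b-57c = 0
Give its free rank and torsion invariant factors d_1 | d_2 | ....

rank_ℚ(R)=3; free=3−3=0
SNF(R) diag = [3, 9, 9] → torsion [3, 9, 9]

Answer: M ≅ ℤ/3 ⊕ ℤ/9 ⊕ ℤ/9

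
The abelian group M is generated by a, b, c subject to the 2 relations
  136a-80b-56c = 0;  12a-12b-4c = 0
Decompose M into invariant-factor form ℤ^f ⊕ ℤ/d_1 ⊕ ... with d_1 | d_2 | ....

rank_ℚ(R)=2; free=3−2=1
SNF(R) diag = [4, 8] → torsion [4, 8]

Answer: M ≅ ℤ^1 ⊕ ℤ/4 ⊕ ℤ/8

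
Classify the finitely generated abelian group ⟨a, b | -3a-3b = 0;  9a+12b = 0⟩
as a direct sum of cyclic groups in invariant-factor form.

Answer: M ≅ ℤ/3 ⊕ ℤ/3

Derivation:
rank_ℚ(R)=2; free=2−2=0
SNF(R) diag = [3, 3] → torsion [3, 3]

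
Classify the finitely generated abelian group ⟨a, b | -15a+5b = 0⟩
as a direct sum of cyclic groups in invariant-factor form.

rank_ℚ(R)=1; free=2−1=1
SNF(R) diag = [5] → torsion [5]

Answer: M ≅ ℤ^1 ⊕ ℤ/5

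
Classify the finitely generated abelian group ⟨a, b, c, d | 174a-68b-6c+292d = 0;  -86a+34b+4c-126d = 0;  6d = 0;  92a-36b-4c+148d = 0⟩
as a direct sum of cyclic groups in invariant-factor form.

Answer: M ≅ ℤ/2 ⊕ ℤ/2 ⊕ ℤ/6 ⊕ ℤ/12

Derivation:
rank_ℚ(R)=4; free=4−4=0
SNF(R) diag = [2, 2, 6, 12] → torsion [2, 2, 6, 12]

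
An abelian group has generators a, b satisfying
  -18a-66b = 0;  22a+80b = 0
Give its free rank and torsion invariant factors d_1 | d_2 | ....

rank_ℚ(R)=2; free=2−2=0
SNF(R) diag = [2, 6] → torsion [2, 6]

Answer: M ≅ ℤ/2 ⊕ ℤ/6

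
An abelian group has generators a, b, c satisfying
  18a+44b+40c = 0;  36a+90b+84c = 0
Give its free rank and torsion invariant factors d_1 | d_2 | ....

Answer: M ≅ ℤ^1 ⊕ ℤ/2 ⊕ ℤ/6

Derivation:
rank_ℚ(R)=2; free=3−2=1
SNF(R) diag = [2, 6] → torsion [2, 6]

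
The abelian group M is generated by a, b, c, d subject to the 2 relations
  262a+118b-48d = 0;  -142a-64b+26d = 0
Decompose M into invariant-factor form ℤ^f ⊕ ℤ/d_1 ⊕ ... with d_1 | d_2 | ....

rank_ℚ(R)=2; free=4−2=2
SNF(R) diag = [2, 2] → torsion [2, 2]

Answer: M ≅ ℤ^2 ⊕ ℤ/2 ⊕ ℤ/2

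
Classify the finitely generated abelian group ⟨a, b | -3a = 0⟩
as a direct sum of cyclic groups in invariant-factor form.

Answer: M ≅ ℤ^1 ⊕ ℤ/3

Derivation:
rank_ℚ(R)=1; free=2−1=1
SNF(R) diag = [3] → torsion [3]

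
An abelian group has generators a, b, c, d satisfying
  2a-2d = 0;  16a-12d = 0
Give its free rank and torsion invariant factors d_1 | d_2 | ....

rank_ℚ(R)=2; free=4−2=2
SNF(R) diag = [2, 4] → torsion [2, 4]

Answer: M ≅ ℤ^2 ⊕ ℤ/2 ⊕ ℤ/4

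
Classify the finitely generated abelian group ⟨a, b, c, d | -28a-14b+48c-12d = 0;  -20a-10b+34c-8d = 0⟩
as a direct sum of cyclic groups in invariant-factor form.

rank_ℚ(R)=2; free=4−2=2
SNF(R) diag = [2, 2] → torsion [2, 2]

Answer: M ≅ ℤ^2 ⊕ ℤ/2 ⊕ ℤ/2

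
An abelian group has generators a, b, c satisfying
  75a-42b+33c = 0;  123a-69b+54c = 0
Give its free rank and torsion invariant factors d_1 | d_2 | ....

Answer: M ≅ ℤ^1 ⊕ ℤ/3 ⊕ ℤ/3

Derivation:
rank_ℚ(R)=2; free=3−2=1
SNF(R) diag = [3, 3] → torsion [3, 3]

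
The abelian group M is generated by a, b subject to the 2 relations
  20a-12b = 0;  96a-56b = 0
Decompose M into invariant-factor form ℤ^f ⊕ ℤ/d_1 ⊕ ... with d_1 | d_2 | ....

Answer: M ≅ ℤ/4 ⊕ ℤ/8

Derivation:
rank_ℚ(R)=2; free=2−2=0
SNF(R) diag = [4, 8] → torsion [4, 8]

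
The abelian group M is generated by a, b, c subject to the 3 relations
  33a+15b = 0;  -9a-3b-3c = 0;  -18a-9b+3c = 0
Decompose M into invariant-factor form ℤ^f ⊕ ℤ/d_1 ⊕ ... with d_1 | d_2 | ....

rank_ℚ(R)=3; free=3−3=0
SNF(R) diag = [3, 3, 3] → torsion [3, 3, 3]

Answer: M ≅ ℤ/3 ⊕ ℤ/3 ⊕ ℤ/3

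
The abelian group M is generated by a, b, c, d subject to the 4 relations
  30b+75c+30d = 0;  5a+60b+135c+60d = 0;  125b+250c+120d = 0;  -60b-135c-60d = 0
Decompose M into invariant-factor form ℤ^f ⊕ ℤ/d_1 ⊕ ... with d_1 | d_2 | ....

rank_ℚ(R)=4; free=4−4=0
SNF(R) diag = [5, 5, 15, 30] → torsion [5, 5, 15, 30]

Answer: M ≅ ℤ/5 ⊕ ℤ/5 ⊕ ℤ/15 ⊕ ℤ/30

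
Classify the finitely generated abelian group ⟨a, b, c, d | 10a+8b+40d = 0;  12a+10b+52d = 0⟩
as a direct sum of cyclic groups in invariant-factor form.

rank_ℚ(R)=2; free=4−2=2
SNF(R) diag = [2, 2] → torsion [2, 2]

Answer: M ≅ ℤ^2 ⊕ ℤ/2 ⊕ ℤ/2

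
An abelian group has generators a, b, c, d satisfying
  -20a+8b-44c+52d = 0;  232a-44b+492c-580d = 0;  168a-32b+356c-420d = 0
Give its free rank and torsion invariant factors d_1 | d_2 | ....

Answer: M ≅ ℤ^1 ⊕ ℤ/4 ⊕ ℤ/4 ⊕ ℤ/4

Derivation:
rank_ℚ(R)=3; free=4−3=1
SNF(R) diag = [4, 4, 4] → torsion [4, 4, 4]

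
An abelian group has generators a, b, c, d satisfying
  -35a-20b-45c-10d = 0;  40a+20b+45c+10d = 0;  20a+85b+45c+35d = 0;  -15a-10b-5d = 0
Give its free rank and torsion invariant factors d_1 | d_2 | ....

Answer: M ≅ ℤ/5 ⊕ ℤ/5 ⊕ ℤ/15 ⊕ ℤ/45

Derivation:
rank_ℚ(R)=4; free=4−4=0
SNF(R) diag = [5, 5, 15, 45] → torsion [5, 5, 15, 45]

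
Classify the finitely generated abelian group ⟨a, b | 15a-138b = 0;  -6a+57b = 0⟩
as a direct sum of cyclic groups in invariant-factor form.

Answer: M ≅ ℤ/3 ⊕ ℤ/9

Derivation:
rank_ℚ(R)=2; free=2−2=0
SNF(R) diag = [3, 9] → torsion [3, 9]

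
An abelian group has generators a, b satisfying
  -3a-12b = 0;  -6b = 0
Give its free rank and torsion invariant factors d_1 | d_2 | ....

rank_ℚ(R)=2; free=2−2=0
SNF(R) diag = [3, 6] → torsion [3, 6]

Answer: M ≅ ℤ/3 ⊕ ℤ/6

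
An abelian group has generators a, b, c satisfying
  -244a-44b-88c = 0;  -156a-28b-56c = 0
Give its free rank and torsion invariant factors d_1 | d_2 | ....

Answer: M ≅ ℤ^1 ⊕ ℤ/4 ⊕ ℤ/8

Derivation:
rank_ℚ(R)=2; free=3−2=1
SNF(R) diag = [4, 8] → torsion [4, 8]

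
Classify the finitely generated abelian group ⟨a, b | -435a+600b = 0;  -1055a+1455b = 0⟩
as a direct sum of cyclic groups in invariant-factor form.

rank_ℚ(R)=2; free=2−2=0
SNF(R) diag = [5, 15] → torsion [5, 15]

Answer: M ≅ ℤ/5 ⊕ ℤ/15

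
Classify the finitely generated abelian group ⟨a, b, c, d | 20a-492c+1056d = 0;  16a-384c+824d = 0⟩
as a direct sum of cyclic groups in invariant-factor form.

rank_ℚ(R)=2; free=4−2=2
SNF(R) diag = [4, 8] → torsion [4, 8]

Answer: M ≅ ℤ^2 ⊕ ℤ/4 ⊕ ℤ/8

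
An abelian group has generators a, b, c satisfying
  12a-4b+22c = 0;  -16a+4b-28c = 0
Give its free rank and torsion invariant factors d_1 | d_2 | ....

Answer: M ≅ ℤ^1 ⊕ ℤ/2 ⊕ ℤ/4

Derivation:
rank_ℚ(R)=2; free=3−2=1
SNF(R) diag = [2, 4] → torsion [2, 4]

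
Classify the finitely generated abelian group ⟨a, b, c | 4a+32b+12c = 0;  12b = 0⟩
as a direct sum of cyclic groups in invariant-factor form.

Answer: M ≅ ℤ^1 ⊕ ℤ/4 ⊕ ℤ/12

Derivation:
rank_ℚ(R)=2; free=3−2=1
SNF(R) diag = [4, 12] → torsion [4, 12]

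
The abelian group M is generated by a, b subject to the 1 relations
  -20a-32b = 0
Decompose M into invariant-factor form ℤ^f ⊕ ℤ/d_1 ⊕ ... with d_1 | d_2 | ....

Answer: M ≅ ℤ^1 ⊕ ℤ/4

Derivation:
rank_ℚ(R)=1; free=2−1=1
SNF(R) diag = [4] → torsion [4]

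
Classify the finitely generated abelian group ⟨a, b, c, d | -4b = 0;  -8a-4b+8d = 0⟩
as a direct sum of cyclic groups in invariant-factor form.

rank_ℚ(R)=2; free=4−2=2
SNF(R) diag = [4, 8] → torsion [4, 8]

Answer: M ≅ ℤ^2 ⊕ ℤ/4 ⊕ ℤ/8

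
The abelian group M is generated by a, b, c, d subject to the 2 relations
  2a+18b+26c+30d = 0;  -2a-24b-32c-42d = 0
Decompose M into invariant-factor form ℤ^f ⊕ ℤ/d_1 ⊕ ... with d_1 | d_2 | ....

Answer: M ≅ ℤ^2 ⊕ ℤ/2 ⊕ ℤ/6

Derivation:
rank_ℚ(R)=2; free=4−2=2
SNF(R) diag = [2, 6] → torsion [2, 6]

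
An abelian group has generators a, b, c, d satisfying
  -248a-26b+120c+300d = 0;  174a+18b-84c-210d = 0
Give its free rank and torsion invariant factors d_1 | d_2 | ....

rank_ℚ(R)=2; free=4−2=2
SNF(R) diag = [2, 6] → torsion [2, 6]

Answer: M ≅ ℤ^2 ⊕ ℤ/2 ⊕ ℤ/6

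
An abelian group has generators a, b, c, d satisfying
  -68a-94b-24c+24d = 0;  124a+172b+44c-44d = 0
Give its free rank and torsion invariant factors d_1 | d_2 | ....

rank_ℚ(R)=2; free=4−2=2
SNF(R) diag = [2, 4] → torsion [2, 4]

Answer: M ≅ ℤ^2 ⊕ ℤ/2 ⊕ ℤ/4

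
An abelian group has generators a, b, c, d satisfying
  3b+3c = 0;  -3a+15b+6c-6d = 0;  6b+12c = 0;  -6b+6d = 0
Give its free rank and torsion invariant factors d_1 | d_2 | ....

rank_ℚ(R)=4; free=4−4=0
SNF(R) diag = [3, 3, 6, 6] → torsion [3, 3, 6, 6]

Answer: M ≅ ℤ/3 ⊕ ℤ/3 ⊕ ℤ/6 ⊕ ℤ/6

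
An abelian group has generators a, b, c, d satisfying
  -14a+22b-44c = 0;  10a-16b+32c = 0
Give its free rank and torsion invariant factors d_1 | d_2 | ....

Answer: M ≅ ℤ^2 ⊕ ℤ/2 ⊕ ℤ/2

Derivation:
rank_ℚ(R)=2; free=4−2=2
SNF(R) diag = [2, 2] → torsion [2, 2]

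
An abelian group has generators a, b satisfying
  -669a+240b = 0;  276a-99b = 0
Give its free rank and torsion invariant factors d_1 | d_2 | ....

rank_ℚ(R)=2; free=2−2=0
SNF(R) diag = [3, 3] → torsion [3, 3]

Answer: M ≅ ℤ/3 ⊕ ℤ/3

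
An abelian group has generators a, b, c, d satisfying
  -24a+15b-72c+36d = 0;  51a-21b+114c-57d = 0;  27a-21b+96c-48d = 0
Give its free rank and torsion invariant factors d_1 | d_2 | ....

rank_ℚ(R)=3; free=4−3=1
SNF(R) diag = [3, 3, 3] → torsion [3, 3, 3]

Answer: M ≅ ℤ^1 ⊕ ℤ/3 ⊕ ℤ/3 ⊕ ℤ/3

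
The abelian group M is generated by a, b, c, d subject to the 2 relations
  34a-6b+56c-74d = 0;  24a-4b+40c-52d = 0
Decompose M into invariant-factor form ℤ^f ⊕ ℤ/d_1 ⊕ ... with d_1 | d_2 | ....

rank_ℚ(R)=2; free=4−2=2
SNF(R) diag = [2, 4] → torsion [2, 4]

Answer: M ≅ ℤ^2 ⊕ ℤ/2 ⊕ ℤ/4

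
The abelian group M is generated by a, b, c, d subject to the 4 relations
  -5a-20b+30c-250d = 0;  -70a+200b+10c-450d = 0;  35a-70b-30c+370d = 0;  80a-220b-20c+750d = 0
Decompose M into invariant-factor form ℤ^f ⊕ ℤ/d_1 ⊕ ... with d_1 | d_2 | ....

rank_ℚ(R)=4; free=4−4=0
SNF(R) diag = [5, 10, 30, 90] → torsion [5, 10, 30, 90]

Answer: M ≅ ℤ/5 ⊕ ℤ/10 ⊕ ℤ/30 ⊕ ℤ/90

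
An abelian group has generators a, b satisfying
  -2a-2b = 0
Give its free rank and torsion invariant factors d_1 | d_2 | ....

rank_ℚ(R)=1; free=2−1=1
SNF(R) diag = [2] → torsion [2]

Answer: M ≅ ℤ^1 ⊕ ℤ/2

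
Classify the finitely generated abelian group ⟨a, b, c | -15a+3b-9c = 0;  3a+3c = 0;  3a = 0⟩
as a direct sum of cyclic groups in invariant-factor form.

Answer: M ≅ ℤ/3 ⊕ ℤ/3 ⊕ ℤ/3

Derivation:
rank_ℚ(R)=3; free=3−3=0
SNF(R) diag = [3, 3, 3] → torsion [3, 3, 3]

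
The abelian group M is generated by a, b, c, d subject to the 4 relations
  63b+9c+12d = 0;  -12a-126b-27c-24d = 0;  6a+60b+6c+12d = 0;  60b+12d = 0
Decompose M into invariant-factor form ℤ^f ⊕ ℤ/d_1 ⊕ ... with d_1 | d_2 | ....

rank_ℚ(R)=4; free=4−4=0
SNF(R) diag = [3, 3, 6, 12] → torsion [3, 3, 6, 12]

Answer: M ≅ ℤ/3 ⊕ ℤ/3 ⊕ ℤ/6 ⊕ ℤ/12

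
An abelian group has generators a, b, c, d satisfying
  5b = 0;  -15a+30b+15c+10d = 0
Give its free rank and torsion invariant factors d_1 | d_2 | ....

Answer: M ≅ ℤ^2 ⊕ ℤ/5 ⊕ ℤ/5

Derivation:
rank_ℚ(R)=2; free=4−2=2
SNF(R) diag = [5, 5] → torsion [5, 5]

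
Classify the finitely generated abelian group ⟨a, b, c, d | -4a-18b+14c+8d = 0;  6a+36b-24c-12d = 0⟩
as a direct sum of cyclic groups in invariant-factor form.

Answer: M ≅ ℤ^2 ⊕ ℤ/2 ⊕ ℤ/6

Derivation:
rank_ℚ(R)=2; free=4−2=2
SNF(R) diag = [2, 6] → torsion [2, 6]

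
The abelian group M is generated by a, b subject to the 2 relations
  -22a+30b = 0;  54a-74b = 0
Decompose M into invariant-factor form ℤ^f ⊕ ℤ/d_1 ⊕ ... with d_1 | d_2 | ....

Answer: M ≅ ℤ/2 ⊕ ℤ/4

Derivation:
rank_ℚ(R)=2; free=2−2=0
SNF(R) diag = [2, 4] → torsion [2, 4]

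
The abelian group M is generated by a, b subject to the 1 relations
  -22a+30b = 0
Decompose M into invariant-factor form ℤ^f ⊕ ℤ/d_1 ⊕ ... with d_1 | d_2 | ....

Answer: M ≅ ℤ^1 ⊕ ℤ/2

Derivation:
rank_ℚ(R)=1; free=2−1=1
SNF(R) diag = [2] → torsion [2]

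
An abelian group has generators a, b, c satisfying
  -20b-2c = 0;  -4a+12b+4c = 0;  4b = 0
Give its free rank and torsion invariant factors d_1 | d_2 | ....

rank_ℚ(R)=3; free=3−3=0
SNF(R) diag = [2, 4, 4] → torsion [2, 4, 4]

Answer: M ≅ ℤ/2 ⊕ ℤ/4 ⊕ ℤ/4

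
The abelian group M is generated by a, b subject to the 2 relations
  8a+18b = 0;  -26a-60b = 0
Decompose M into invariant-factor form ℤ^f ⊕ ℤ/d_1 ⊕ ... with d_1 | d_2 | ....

Answer: M ≅ ℤ/2 ⊕ ℤ/6

Derivation:
rank_ℚ(R)=2; free=2−2=0
SNF(R) diag = [2, 6] → torsion [2, 6]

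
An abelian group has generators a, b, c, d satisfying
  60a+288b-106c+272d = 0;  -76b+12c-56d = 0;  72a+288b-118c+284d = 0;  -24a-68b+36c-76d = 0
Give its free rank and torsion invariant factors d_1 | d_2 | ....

Answer: M ≅ ℤ/2 ⊕ ℤ/4 ⊕ ℤ/12 ⊕ ℤ/12

Derivation:
rank_ℚ(R)=4; free=4−4=0
SNF(R) diag = [2, 4, 12, 12] → torsion [2, 4, 12, 12]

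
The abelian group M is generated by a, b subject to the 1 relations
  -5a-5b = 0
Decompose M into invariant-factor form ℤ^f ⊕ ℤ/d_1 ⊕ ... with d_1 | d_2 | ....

Answer: M ≅ ℤ^1 ⊕ ℤ/5

Derivation:
rank_ℚ(R)=1; free=2−1=1
SNF(R) diag = [5] → torsion [5]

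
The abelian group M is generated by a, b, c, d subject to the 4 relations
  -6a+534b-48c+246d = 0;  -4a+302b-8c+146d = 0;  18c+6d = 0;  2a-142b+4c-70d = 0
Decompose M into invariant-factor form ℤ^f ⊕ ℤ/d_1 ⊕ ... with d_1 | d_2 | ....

Answer: M ≅ ℤ/2 ⊕ ℤ/6 ⊕ ℤ/18 ⊕ ℤ/36

Derivation:
rank_ℚ(R)=4; free=4−4=0
SNF(R) diag = [2, 6, 18, 36] → torsion [2, 6, 18, 36]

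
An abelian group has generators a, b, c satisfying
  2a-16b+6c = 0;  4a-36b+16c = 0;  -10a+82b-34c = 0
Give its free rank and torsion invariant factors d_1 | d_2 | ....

Answer: M ≅ ℤ/2 ⊕ ℤ/2 ⊕ ℤ/4

Derivation:
rank_ℚ(R)=3; free=3−3=0
SNF(R) diag = [2, 2, 4] → torsion [2, 2, 4]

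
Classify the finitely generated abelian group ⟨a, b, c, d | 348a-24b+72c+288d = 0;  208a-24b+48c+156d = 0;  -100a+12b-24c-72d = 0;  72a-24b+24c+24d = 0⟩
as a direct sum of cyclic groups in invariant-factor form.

rank_ℚ(R)=4; free=4−4=0
SNF(R) diag = [4, 12, 12, 24] → torsion [4, 12, 12, 24]

Answer: M ≅ ℤ/4 ⊕ ℤ/12 ⊕ ℤ/12 ⊕ ℤ/24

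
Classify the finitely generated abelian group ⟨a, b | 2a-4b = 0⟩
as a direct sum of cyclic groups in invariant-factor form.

Answer: M ≅ ℤ^1 ⊕ ℤ/2

Derivation:
rank_ℚ(R)=1; free=2−1=1
SNF(R) diag = [2] → torsion [2]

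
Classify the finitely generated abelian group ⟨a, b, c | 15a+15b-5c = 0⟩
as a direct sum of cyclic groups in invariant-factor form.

rank_ℚ(R)=1; free=3−1=2
SNF(R) diag = [5] → torsion [5]

Answer: M ≅ ℤ^2 ⊕ ℤ/5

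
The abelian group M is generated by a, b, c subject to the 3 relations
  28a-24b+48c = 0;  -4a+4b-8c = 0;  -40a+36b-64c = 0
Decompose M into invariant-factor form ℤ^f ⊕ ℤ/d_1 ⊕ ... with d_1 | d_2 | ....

Answer: M ≅ ℤ/4 ⊕ ℤ/4 ⊕ ℤ/8

Derivation:
rank_ℚ(R)=3; free=3−3=0
SNF(R) diag = [4, 4, 8] → torsion [4, 4, 8]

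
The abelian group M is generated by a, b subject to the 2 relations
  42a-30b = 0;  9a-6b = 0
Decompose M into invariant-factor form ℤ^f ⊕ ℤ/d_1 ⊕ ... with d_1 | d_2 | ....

Answer: M ≅ ℤ/3 ⊕ ℤ/6

Derivation:
rank_ℚ(R)=2; free=2−2=0
SNF(R) diag = [3, 6] → torsion [3, 6]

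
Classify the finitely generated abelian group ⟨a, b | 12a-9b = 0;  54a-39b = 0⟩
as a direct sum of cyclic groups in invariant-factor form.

rank_ℚ(R)=2; free=2−2=0
SNF(R) diag = [3, 6] → torsion [3, 6]

Answer: M ≅ ℤ/3 ⊕ ℤ/6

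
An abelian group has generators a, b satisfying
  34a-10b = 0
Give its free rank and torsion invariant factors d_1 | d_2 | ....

rank_ℚ(R)=1; free=2−1=1
SNF(R) diag = [2] → torsion [2]

Answer: M ≅ ℤ^1 ⊕ ℤ/2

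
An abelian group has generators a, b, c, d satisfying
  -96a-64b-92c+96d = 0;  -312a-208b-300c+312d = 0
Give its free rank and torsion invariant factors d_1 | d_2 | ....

Answer: M ≅ ℤ^2 ⊕ ℤ/4 ⊕ ℤ/8

Derivation:
rank_ℚ(R)=2; free=4−2=2
SNF(R) diag = [4, 8] → torsion [4, 8]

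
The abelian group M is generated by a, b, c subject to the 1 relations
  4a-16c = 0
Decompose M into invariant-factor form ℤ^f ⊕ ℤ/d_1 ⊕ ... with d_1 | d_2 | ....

rank_ℚ(R)=1; free=3−1=2
SNF(R) diag = [4] → torsion [4]

Answer: M ≅ ℤ^2 ⊕ ℤ/4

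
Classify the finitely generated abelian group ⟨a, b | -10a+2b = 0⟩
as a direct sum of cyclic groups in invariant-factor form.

Answer: M ≅ ℤ^1 ⊕ ℤ/2

Derivation:
rank_ℚ(R)=1; free=2−1=1
SNF(R) diag = [2] → torsion [2]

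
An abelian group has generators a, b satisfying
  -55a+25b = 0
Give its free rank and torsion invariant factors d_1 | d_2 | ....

rank_ℚ(R)=1; free=2−1=1
SNF(R) diag = [5] → torsion [5]

Answer: M ≅ ℤ^1 ⊕ ℤ/5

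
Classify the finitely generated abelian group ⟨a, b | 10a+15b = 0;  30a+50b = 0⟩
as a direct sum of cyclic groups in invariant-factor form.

Answer: M ≅ ℤ/5 ⊕ ℤ/10

Derivation:
rank_ℚ(R)=2; free=2−2=0
SNF(R) diag = [5, 10] → torsion [5, 10]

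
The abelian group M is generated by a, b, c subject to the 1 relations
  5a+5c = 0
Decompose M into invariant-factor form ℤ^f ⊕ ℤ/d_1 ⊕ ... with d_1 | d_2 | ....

Answer: M ≅ ℤ^2 ⊕ ℤ/5

Derivation:
rank_ℚ(R)=1; free=3−1=2
SNF(R) diag = [5] → torsion [5]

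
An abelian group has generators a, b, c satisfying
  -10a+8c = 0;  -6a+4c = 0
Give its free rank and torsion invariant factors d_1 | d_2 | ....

rank_ℚ(R)=2; free=3−2=1
SNF(R) diag = [2, 4] → torsion [2, 4]

Answer: M ≅ ℤ^1 ⊕ ℤ/2 ⊕ ℤ/4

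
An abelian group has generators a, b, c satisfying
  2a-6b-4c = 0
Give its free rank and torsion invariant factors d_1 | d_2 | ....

Answer: M ≅ ℤ^2 ⊕ ℤ/2

Derivation:
rank_ℚ(R)=1; free=3−1=2
SNF(R) diag = [2] → torsion [2]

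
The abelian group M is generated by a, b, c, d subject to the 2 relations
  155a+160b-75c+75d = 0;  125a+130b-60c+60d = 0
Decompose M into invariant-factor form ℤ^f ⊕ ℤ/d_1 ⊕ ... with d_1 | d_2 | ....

rank_ℚ(R)=2; free=4−2=2
SNF(R) diag = [5, 15] → torsion [5, 15]

Answer: M ≅ ℤ^2 ⊕ ℤ/5 ⊕ ℤ/15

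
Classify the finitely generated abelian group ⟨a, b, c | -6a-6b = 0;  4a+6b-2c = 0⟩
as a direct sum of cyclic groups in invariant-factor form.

rank_ℚ(R)=2; free=3−2=1
SNF(R) diag = [2, 6] → torsion [2, 6]

Answer: M ≅ ℤ^1 ⊕ ℤ/2 ⊕ ℤ/6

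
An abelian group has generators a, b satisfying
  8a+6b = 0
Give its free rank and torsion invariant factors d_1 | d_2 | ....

rank_ℚ(R)=1; free=2−1=1
SNF(R) diag = [2] → torsion [2]

Answer: M ≅ ℤ^1 ⊕ ℤ/2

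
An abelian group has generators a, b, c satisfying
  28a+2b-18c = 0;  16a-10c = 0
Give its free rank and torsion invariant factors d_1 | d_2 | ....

Answer: M ≅ ℤ^1 ⊕ ℤ/2 ⊕ ℤ/2

Derivation:
rank_ℚ(R)=2; free=3−2=1
SNF(R) diag = [2, 2] → torsion [2, 2]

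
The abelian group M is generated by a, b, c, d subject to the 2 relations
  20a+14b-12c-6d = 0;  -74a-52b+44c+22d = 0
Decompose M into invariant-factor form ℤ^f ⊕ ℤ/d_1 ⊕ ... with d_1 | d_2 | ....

Answer: M ≅ ℤ^2 ⊕ ℤ/2 ⊕ ℤ/2

Derivation:
rank_ℚ(R)=2; free=4−2=2
SNF(R) diag = [2, 2] → torsion [2, 2]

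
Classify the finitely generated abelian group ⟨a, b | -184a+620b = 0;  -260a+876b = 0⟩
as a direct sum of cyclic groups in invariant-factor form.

rank_ℚ(R)=2; free=2−2=0
SNF(R) diag = [4, 4] → torsion [4, 4]

Answer: M ≅ ℤ/4 ⊕ ℤ/4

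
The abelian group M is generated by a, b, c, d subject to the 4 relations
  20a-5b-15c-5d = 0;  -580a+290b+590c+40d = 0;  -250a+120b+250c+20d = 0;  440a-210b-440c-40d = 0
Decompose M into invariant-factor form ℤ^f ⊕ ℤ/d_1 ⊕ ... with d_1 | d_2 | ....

Answer: M ≅ ℤ/5 ⊕ ℤ/10 ⊕ ℤ/10 ⊕ ℤ/30

Derivation:
rank_ℚ(R)=4; free=4−4=0
SNF(R) diag = [5, 10, 10, 30] → torsion [5, 10, 10, 30]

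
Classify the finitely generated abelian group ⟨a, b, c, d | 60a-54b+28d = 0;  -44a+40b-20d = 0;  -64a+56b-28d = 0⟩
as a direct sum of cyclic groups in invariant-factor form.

rank_ℚ(R)=3; free=4−3=1
SNF(R) diag = [2, 4, 12] → torsion [2, 4, 12]

Answer: M ≅ ℤ^1 ⊕ ℤ/2 ⊕ ℤ/4 ⊕ ℤ/12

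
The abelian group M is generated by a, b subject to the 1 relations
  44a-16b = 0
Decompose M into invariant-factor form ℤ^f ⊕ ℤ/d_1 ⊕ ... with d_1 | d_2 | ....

Answer: M ≅ ℤ^1 ⊕ ℤ/4

Derivation:
rank_ℚ(R)=1; free=2−1=1
SNF(R) diag = [4] → torsion [4]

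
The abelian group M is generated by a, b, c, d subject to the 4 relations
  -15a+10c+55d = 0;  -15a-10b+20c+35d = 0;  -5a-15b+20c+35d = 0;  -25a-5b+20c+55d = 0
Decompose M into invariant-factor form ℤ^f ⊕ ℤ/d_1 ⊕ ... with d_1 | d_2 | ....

Answer: M ≅ ℤ/5 ⊕ ℤ/5 ⊕ ℤ/10 ⊕ ℤ/20

Derivation:
rank_ℚ(R)=4; free=4−4=0
SNF(R) diag = [5, 5, 10, 20] → torsion [5, 5, 10, 20]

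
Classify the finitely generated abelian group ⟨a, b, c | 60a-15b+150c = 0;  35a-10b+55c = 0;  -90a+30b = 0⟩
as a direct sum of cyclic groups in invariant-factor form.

Answer: M ≅ ℤ/5 ⊕ ℤ/15 ⊕ ℤ/30

Derivation:
rank_ℚ(R)=3; free=3−3=0
SNF(R) diag = [5, 15, 30] → torsion [5, 15, 30]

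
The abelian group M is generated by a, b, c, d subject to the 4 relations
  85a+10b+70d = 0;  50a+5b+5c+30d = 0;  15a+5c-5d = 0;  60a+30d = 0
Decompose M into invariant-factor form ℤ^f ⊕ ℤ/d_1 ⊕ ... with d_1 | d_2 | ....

Answer: M ≅ ℤ/5 ⊕ ℤ/5 ⊕ ℤ/15 ⊕ ℤ/30

Derivation:
rank_ℚ(R)=4; free=4−4=0
SNF(R) diag = [5, 5, 15, 30] → torsion [5, 5, 15, 30]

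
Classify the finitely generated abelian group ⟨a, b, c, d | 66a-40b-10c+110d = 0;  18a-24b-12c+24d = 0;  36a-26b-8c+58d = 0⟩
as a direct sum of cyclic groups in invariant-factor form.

Answer: M ≅ ℤ^1 ⊕ ℤ/2 ⊕ ℤ/6 ⊕ ℤ/6

Derivation:
rank_ℚ(R)=3; free=4−3=1
SNF(R) diag = [2, 6, 6] → torsion [2, 6, 6]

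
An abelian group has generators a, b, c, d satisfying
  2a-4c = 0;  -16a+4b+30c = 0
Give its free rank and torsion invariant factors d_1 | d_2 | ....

rank_ℚ(R)=2; free=4−2=2
SNF(R) diag = [2, 2] → torsion [2, 2]

Answer: M ≅ ℤ^2 ⊕ ℤ/2 ⊕ ℤ/2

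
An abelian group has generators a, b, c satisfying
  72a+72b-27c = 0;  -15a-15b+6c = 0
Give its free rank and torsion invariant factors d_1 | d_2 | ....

rank_ℚ(R)=2; free=3−2=1
SNF(R) diag = [3, 9] → torsion [3, 9]

Answer: M ≅ ℤ^1 ⊕ ℤ/3 ⊕ ℤ/9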